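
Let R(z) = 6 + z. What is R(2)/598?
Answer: 4/299 ≈ 0.013378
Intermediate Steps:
R(2)/598 = (6 + 2)/598 = (1/598)*8 = 4/299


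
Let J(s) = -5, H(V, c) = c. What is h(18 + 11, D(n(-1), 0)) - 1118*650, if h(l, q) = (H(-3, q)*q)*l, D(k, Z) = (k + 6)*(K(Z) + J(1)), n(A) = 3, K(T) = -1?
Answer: -642136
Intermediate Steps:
D(k, Z) = -36 - 6*k (D(k, Z) = (k + 6)*(-1 - 5) = (6 + k)*(-6) = -36 - 6*k)
h(l, q) = l*q**2 (h(l, q) = (q*q)*l = q**2*l = l*q**2)
h(18 + 11, D(n(-1), 0)) - 1118*650 = (18 + 11)*(-36 - 6*3)**2 - 1118*650 = 29*(-36 - 18)**2 - 726700 = 29*(-54)**2 - 726700 = 29*2916 - 726700 = 84564 - 726700 = -642136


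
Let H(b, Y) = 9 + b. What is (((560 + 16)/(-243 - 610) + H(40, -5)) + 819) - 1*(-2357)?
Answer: 2750349/853 ≈ 3224.3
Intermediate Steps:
(((560 + 16)/(-243 - 610) + H(40, -5)) + 819) - 1*(-2357) = (((560 + 16)/(-243 - 610) + (9 + 40)) + 819) - 1*(-2357) = ((576/(-853) + 49) + 819) + 2357 = ((576*(-1/853) + 49) + 819) + 2357 = ((-576/853 + 49) + 819) + 2357 = (41221/853 + 819) + 2357 = 739828/853 + 2357 = 2750349/853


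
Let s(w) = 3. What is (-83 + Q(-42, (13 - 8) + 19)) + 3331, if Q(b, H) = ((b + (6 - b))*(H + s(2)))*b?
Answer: -3556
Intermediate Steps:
Q(b, H) = b*(18 + 6*H) (Q(b, H) = ((b + (6 - b))*(H + 3))*b = (6*(3 + H))*b = (18 + 6*H)*b = b*(18 + 6*H))
(-83 + Q(-42, (13 - 8) + 19)) + 3331 = (-83 + 6*(-42)*(3 + ((13 - 8) + 19))) + 3331 = (-83 + 6*(-42)*(3 + (5 + 19))) + 3331 = (-83 + 6*(-42)*(3 + 24)) + 3331 = (-83 + 6*(-42)*27) + 3331 = (-83 - 6804) + 3331 = -6887 + 3331 = -3556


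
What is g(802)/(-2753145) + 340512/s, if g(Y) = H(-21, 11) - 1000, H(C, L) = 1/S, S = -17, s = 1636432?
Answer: 110867794823/531879776645 ≈ 0.20845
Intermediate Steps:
H(C, L) = -1/17 (H(C, L) = 1/(-17) = -1/17)
g(Y) = -17001/17 (g(Y) = -1/17 - 1000 = -17001/17)
g(802)/(-2753145) + 340512/s = -17001/17/(-2753145) + 340512/1636432 = -17001/17*(-1/2753145) + 340512*(1/1636432) = 1889/5200385 + 21282/102277 = 110867794823/531879776645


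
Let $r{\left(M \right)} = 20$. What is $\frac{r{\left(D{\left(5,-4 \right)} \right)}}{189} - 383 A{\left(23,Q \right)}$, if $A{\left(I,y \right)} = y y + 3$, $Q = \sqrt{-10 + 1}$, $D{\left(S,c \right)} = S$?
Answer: $\frac{434342}{189} \approx 2298.1$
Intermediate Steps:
$Q = 3 i$ ($Q = \sqrt{-9} = 3 i \approx 3.0 i$)
$A{\left(I,y \right)} = 3 + y^{2}$ ($A{\left(I,y \right)} = y^{2} + 3 = 3 + y^{2}$)
$\frac{r{\left(D{\left(5,-4 \right)} \right)}}{189} - 383 A{\left(23,Q \right)} = \frac{20}{189} - 383 \left(3 + \left(3 i\right)^{2}\right) = 20 \cdot \frac{1}{189} - 383 \left(3 - 9\right) = \frac{20}{189} - -2298 = \frac{20}{189} + 2298 = \frac{434342}{189}$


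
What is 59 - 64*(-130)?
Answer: 8379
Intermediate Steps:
59 - 64*(-130) = 59 + 8320 = 8379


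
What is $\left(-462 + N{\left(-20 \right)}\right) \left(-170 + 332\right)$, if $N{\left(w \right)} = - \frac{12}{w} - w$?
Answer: $- \frac{357534}{5} \approx -71507.0$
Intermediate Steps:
$N{\left(w \right)} = - w - \frac{12}{w}$
$\left(-462 + N{\left(-20 \right)}\right) \left(-170 + 332\right) = \left(-462 - \left(-20 + \frac{12}{-20}\right)\right) \left(-170 + 332\right) = \left(-462 + \left(20 - - \frac{3}{5}\right)\right) 162 = \left(-462 + \left(20 + \frac{3}{5}\right)\right) 162 = \left(-462 + \frac{103}{5}\right) 162 = \left(- \frac{2207}{5}\right) 162 = - \frac{357534}{5}$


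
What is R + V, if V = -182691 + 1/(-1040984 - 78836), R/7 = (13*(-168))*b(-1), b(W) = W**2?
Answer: -221700843781/1119820 ≈ -1.9798e+5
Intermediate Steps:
R = -15288 (R = 7*((13*(-168))*(-1)**2) = 7*(-2184*1) = 7*(-2184) = -15288)
V = -204581035621/1119820 (V = -182691 + 1/(-1119820) = -182691 - 1/1119820 = -204581035621/1119820 ≈ -1.8269e+5)
R + V = -15288 - 204581035621/1119820 = -221700843781/1119820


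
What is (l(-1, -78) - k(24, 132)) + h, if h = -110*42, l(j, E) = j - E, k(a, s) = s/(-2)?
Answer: -4477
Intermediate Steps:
k(a, s) = -s/2 (k(a, s) = s*(-½) = -s/2)
h = -4620
(l(-1, -78) - k(24, 132)) + h = ((-1 - 1*(-78)) - (-1)*132/2) - 4620 = ((-1 + 78) - 1*(-66)) - 4620 = (77 + 66) - 4620 = 143 - 4620 = -4477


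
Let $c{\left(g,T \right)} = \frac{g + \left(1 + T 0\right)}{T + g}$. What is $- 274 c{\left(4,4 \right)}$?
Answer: $- \frac{685}{4} \approx -171.25$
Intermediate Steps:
$c{\left(g,T \right)} = \frac{1 + g}{T + g}$ ($c{\left(g,T \right)} = \frac{g + \left(1 + 0\right)}{T + g} = \frac{g + 1}{T + g} = \frac{1 + g}{T + g}$)
$- 274 c{\left(4,4 \right)} = - 274 \frac{1 + 4}{4 + 4} = - 274 \cdot \frac{1}{8} \cdot 5 = \left(-274\right) \frac{5}{8} = - \frac{685}{4}$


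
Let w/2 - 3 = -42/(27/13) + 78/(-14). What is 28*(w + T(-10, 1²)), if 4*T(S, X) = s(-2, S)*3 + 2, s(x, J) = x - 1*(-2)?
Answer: -11362/9 ≈ -1262.4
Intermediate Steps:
s(x, J) = 2 + x (s(x, J) = x + 2 = 2 + x)
T(S, X) = ½ (T(S, X) = ((2 - 2)*3 + 2)/4 = (0*3 + 2)/4 = (0 + 2)/4 = (¼)*2 = ½)
w = -2872/63 (w = 6 + 2*(-42/(27/13) + 78/(-14)) = 6 + 2*(-42/(27*(1/13)) + 78*(-1/14)) = 6 + 2*(-42/27/13 - 39/7) = 6 + 2*(-42*13/27 - 39/7) = 6 + 2*(-182/9 - 39/7) = 6 + 2*(-1625/63) = 6 - 3250/63 = -2872/63 ≈ -45.587)
28*(w + T(-10, 1²)) = 28*(-2872/63 + ½) = 28*(-5681/126) = -11362/9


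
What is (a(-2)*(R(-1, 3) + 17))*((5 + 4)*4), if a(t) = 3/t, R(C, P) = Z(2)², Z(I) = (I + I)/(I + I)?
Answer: -972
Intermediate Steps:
Z(I) = 1 (Z(I) = (2*I)/((2*I)) = (2*I)*(1/(2*I)) = 1)
R(C, P) = 1 (R(C, P) = 1² = 1)
(a(-2)*(R(-1, 3) + 17))*((5 + 4)*4) = ((3/(-2))*(1 + 17))*((5 + 4)*4) = ((3*(-½))*18)*(9*4) = -3/2*18*36 = -27*36 = -972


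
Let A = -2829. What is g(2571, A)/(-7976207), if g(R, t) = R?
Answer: -2571/7976207 ≈ -0.00032233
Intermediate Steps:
g(2571, A)/(-7976207) = 2571/(-7976207) = 2571*(-1/7976207) = -2571/7976207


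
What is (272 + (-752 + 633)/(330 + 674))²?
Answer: 74512074961/1008016 ≈ 73920.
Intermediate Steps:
(272 + (-752 + 633)/(330 + 674))² = (272 - 119/1004)² = (272969/1004)² = 74512074961/1008016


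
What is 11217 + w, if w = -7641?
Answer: 3576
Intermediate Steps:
11217 + w = 11217 - 7641 = 3576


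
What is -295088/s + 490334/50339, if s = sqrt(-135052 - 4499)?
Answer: 490334/50339 + 295088*I*sqrt(139551)/139551 ≈ 9.7406 + 789.92*I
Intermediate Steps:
s = I*sqrt(139551) (s = sqrt(-139551) = I*sqrt(139551) ≈ 373.57*I)
-295088/s + 490334/50339 = -295088*(-I*sqrt(139551)/139551) + 490334/50339 = -(-295088)*I*sqrt(139551)/139551 + 490334*(1/50339) = 295088*I*sqrt(139551)/139551 + 490334/50339 = 490334/50339 + 295088*I*sqrt(139551)/139551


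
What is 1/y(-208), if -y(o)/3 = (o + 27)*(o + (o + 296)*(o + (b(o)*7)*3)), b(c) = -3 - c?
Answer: 1/195658104 ≈ 5.1110e-9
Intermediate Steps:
y(o) = -3*(27 + o)*(o + (-63 - 20*o)*(296 + o)) (y(o) = -3*(o + 27)*(o + (o + 296)*(o + ((-3 - o)*7)*3)) = -3*(27 + o)*(o + (296 + o)*(o + (-21 - 7*o)*3)) = -3*(27 + o)*(o + (296 + o)*(o + (-63 - 21*o))) = -3*(27 + o)*(o + (296 + o)*(-63 - 20*o)) = -3*(27 + o)*(o + (-63 - 20*o)*(296 + o)))
1/y(-208) = 1/(1510488 + 60*(-208)³ + 19566*(-208)² + 540486*(-208)) = 1/(1510488 + 60*(-8998912) + 19566*43264 - 112421088) = 1/(1510488 - 539934720 + 846503424 - 112421088) = 1/195658104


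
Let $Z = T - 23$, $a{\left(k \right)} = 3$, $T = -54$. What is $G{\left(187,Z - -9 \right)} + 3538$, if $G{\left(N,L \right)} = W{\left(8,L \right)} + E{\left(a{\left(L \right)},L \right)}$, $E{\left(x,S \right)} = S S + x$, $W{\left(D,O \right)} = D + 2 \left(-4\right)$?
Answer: $8165$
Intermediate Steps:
$Z = -77$ ($Z = -54 - 23 = -77$)
$W{\left(D,O \right)} = -8 + D$ ($W{\left(D,O \right)} = D - 8 = -8 + D$)
$E{\left(x,S \right)} = x + S^{2}$ ($E{\left(x,S \right)} = S^{2} + x = x + S^{2}$)
$G{\left(N,L \right)} = 3 + L^{2}$ ($G{\left(N,L \right)} = \left(-8 + 8\right) + \left(3 + L^{2}\right) = 0 + \left(3 + L^{2}\right) = 3 + L^{2}$)
$G{\left(187,Z - -9 \right)} + 3538 = \left(3 + \left(-77 - -9\right)^{2}\right) + 3538 = \left(3 + \left(-77 + 9\right)^{2}\right) + 3538 = \left(3 + \left(-68\right)^{2}\right) + 3538 = \left(3 + 4624\right) + 3538 = 4627 + 3538 = 8165$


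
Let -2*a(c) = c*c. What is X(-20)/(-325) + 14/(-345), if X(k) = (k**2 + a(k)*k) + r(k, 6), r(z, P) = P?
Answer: -304924/22425 ≈ -13.598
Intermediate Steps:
a(c) = -c**2/2 (a(c) = -c*c/2 = -c**2/2)
X(k) = 6 + k**2 - k**3/2 (X(k) = (k**2 + (-k**2/2)*k) + 6 = (k**2 - k**3/2) + 6 = 6 + k**2 - k**3/2)
X(-20)/(-325) + 14/(-345) = (6 + (-20)**2 - 1/2*(-20)**3)/(-325) + 14/(-345) = (6 + 400 - 1/2*(-8000))*(-1/325) + 14*(-1/345) = (6 + 400 + 4000)*(-1/325) - 14/345 = 4406*(-1/325) - 14/345 = -4406/325 - 14/345 = -304924/22425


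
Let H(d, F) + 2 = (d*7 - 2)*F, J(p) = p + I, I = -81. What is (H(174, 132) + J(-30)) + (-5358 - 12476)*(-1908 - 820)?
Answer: 48811551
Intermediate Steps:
J(p) = -81 + p (J(p) = p - 81 = -81 + p)
H(d, F) = -2 + F*(-2 + 7*d) (H(d, F) = -2 + (d*7 - 2)*F = -2 + (7*d - 2)*F = -2 + (-2 + 7*d)*F = -2 + F*(-2 + 7*d))
(H(174, 132) + J(-30)) + (-5358 - 12476)*(-1908 - 820) = ((-2 - 2*132 + 7*132*174) + (-81 - 30)) + (-5358 - 12476)*(-1908 - 820) = ((-2 - 264 + 160776) - 111) - 17834*(-2728) = (160510 - 111) + 48651152 = 160399 + 48651152 = 48811551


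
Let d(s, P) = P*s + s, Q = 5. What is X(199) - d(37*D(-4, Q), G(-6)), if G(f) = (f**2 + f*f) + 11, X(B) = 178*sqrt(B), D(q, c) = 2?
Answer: -6216 + 178*sqrt(199) ≈ -3705.0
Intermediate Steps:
G(f) = 11 + 2*f**2 (G(f) = (f**2 + f**2) + 11 = 2*f**2 + 11 = 11 + 2*f**2)
d(s, P) = s + P*s
X(199) - d(37*D(-4, Q), G(-6)) = 178*sqrt(199) - 37*2*(1 + (11 + 2*(-6)**2)) = 178*sqrt(199) - 74*(1 + (11 + 2*36)) = 178*sqrt(199) - 74*(1 + (11 + 72)) = 178*sqrt(199) - 74*(1 + 83) = 178*sqrt(199) - 74*84 = 178*sqrt(199) - 1*6216 = 178*sqrt(199) - 6216 = -6216 + 178*sqrt(199)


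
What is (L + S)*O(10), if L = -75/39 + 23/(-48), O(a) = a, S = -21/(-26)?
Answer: -4975/312 ≈ -15.946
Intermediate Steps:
S = 21/26 (S = -21*(-1/26) = 21/26 ≈ 0.80769)
L = -1499/624 (L = -75*1/39 + 23*(-1/48) = -25/13 - 23/48 = -1499/624 ≈ -2.4022)
(L + S)*O(10) = (-1499/624 + 21/26)*10 = -995/624*10 = -4975/312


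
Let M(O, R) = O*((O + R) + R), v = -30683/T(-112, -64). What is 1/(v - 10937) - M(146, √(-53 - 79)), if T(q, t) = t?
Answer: -14266479124/669285 - 584*I*√33 ≈ -21316.0 - 3354.8*I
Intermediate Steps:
v = 30683/64 (v = -30683/(-64) = -30683*(-1/64) = 30683/64 ≈ 479.42)
M(O, R) = O*(O + 2*R)
1/(v - 10937) - M(146, √(-53 - 79)) = 1/(30683/64 - 10937) - 146*(146 + 2*√(-53 - 79)) = 1/(-669285/64) - 146*(146 + 2*√(-132)) = -64/669285 - 146*(146 + 2*(2*I*√33)) = -64/669285 - 146*(146 + 4*I*√33) = -64/669285 - (21316 + 584*I*√33) = -64/669285 + (-21316 - 584*I*√33) = -14266479124/669285 - 584*I*√33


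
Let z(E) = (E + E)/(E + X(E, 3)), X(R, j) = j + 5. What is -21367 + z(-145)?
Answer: -2926989/137 ≈ -21365.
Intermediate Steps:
X(R, j) = 5 + j
z(E) = 2*E/(8 + E) (z(E) = (E + E)/(E + (5 + 3)) = (2*E)/(E + 8) = (2*E)/(8 + E) = 2*E/(8 + E))
-21367 + z(-145) = -21367 + 2*(-145)/(8 - 145) = -21367 + 2*(-145)/(-137) = -21367 + 2*(-145)*(-1/137) = -21367 + 290/137 = -2926989/137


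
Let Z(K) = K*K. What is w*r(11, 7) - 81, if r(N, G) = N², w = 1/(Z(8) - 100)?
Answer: -3037/36 ≈ -84.361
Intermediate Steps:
Z(K) = K²
w = -1/36 (w = 1/(8² - 100) = 1/(64 - 100) = 1/(-36) = -1/36 ≈ -0.027778)
w*r(11, 7) - 81 = -1/36*11² - 81 = -1/36*121 - 81 = -121/36 - 81 = -3037/36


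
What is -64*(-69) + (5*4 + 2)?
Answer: 4438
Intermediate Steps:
-64*(-69) + (5*4 + 2) = 4416 + (20 + 2) = 4416 + 22 = 4438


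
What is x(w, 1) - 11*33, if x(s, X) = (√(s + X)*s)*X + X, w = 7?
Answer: -362 + 14*√2 ≈ -342.20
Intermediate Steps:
x(s, X) = X + X*s*√(X + s) (x(s, X) = (√(X + s)*s)*X + X = (s*√(X + s))*X + X = X*s*√(X + s) + X = X + X*s*√(X + s))
x(w, 1) - 11*33 = 1*(1 + 7*√(1 + 7)) - 11*33 = 1*(1 + 7*√8) - 363 = 1*(1 + 7*(2*√2)) - 363 = 1*(1 + 14*√2) - 363 = (1 + 14*√2) - 363 = -362 + 14*√2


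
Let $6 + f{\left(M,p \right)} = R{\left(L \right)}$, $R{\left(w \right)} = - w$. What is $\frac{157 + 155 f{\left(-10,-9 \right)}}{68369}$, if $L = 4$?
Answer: $- \frac{199}{9767} \approx -0.020375$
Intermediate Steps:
$f{\left(M,p \right)} = -10$ ($f{\left(M,p \right)} = -6 - 4 = -10$)
$\frac{157 + 155 f{\left(-10,-9 \right)}}{68369} = \frac{157 + 155 \left(-10\right)}{68369} = \left(157 - 1550\right) \frac{1}{68369} = \left(-1393\right) \frac{1}{68369} = - \frac{199}{9767}$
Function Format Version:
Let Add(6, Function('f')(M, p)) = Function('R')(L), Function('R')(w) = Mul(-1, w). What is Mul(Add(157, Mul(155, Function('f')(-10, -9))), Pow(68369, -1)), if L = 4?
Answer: Rational(-199, 9767) ≈ -0.020375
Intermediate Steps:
Function('f')(M, p) = -10 (Function('f')(M, p) = Add(-6, Mul(-1, 4)) = Add(-6, -4) = -10)
Mul(Add(157, Mul(155, Function('f')(-10, -9))), Pow(68369, -1)) = Mul(Add(157, Mul(155, -10)), Pow(68369, -1)) = Mul(Add(157, -1550), Rational(1, 68369)) = Mul(-1393, Rational(1, 68369)) = Rational(-199, 9767)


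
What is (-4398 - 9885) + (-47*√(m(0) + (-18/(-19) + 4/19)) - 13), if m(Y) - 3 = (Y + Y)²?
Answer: -14296 - 47*√1501/19 ≈ -14392.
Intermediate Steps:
m(Y) = 3 + 4*Y² (m(Y) = 3 + (Y + Y)² = 3 + (2*Y)² = 3 + 4*Y²)
(-4398 - 9885) + (-47*√(m(0) + (-18/(-19) + 4/19)) - 13) = (-4398 - 9885) + (-47*√((3 + 4*0²) + (-18/(-19) + 4/19)) - 13) = -14283 + (-47*√((3 + 4*0) + (-18*(-1/19) + 4*(1/19))) - 13) = -14283 + (-47*√((3 + 0) + (18/19 + 4/19)) - 13) = -14283 + (-47*√(3 + 22/19) - 13) = -14283 + (-47*√1501/19 - 13) = -14283 + (-13 - 47*√1501/19) = -14296 - 47*√1501/19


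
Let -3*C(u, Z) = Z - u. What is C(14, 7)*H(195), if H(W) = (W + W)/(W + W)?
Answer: 7/3 ≈ 2.3333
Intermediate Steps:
H(W) = 1 (H(W) = (2*W)/((2*W)) = (2*W)*(1/(2*W)) = 1)
C(u, Z) = -Z/3 + u/3 (C(u, Z) = -(Z - u)/3 = -Z/3 + u/3)
C(14, 7)*H(195) = (-1/3*7 + (1/3)*14)*1 = (-7/3 + 14/3)*1 = (7/3)*1 = 7/3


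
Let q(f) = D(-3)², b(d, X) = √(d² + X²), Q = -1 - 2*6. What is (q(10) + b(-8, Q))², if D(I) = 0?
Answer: 233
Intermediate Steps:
Q = -13 (Q = -1 - 12 = -13)
b(d, X) = √(X² + d²)
q(f) = 0 (q(f) = 0² = 0)
(q(10) + b(-8, Q))² = (0 + √((-13)² + (-8)²))² = (0 + √(169 + 64))² = (0 + √233)² = (√233)² = 233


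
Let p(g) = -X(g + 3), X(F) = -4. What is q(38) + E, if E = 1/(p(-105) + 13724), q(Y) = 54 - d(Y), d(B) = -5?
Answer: 809953/13728 ≈ 59.000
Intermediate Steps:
p(g) = 4 (p(g) = -1*(-4) = 4)
q(Y) = 59 (q(Y) = 54 - 1*(-5) = 54 + 5 = 59)
E = 1/13728 (E = 1/(4 + 13724) = 1/13728 ≈ 7.2844e-5)
q(38) + E = 59 + 1/13728 = 809953/13728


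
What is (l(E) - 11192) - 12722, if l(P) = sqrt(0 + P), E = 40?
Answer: -23914 + 2*sqrt(10) ≈ -23908.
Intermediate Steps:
l(P) = sqrt(P)
(l(E) - 11192) - 12722 = (sqrt(40) - 11192) - 12722 = (2*sqrt(10) - 11192) - 12722 = (-11192 + 2*sqrt(10)) - 12722 = -23914 + 2*sqrt(10)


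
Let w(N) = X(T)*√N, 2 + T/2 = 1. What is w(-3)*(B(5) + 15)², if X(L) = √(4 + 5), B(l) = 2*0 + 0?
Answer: 675*I*√3 ≈ 1169.1*I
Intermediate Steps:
B(l) = 0 (B(l) = 0 + 0 = 0)
T = -2 (T = -4 + 2*1 = -4 + 2 = -2)
X(L) = 3 (X(L) = √9 = 3)
w(N) = 3*√N
w(-3)*(B(5) + 15)² = (3*√(-3))*(0 + 15)² = (3*(I*√3))*15² = (3*I*√3)*225 = 675*I*√3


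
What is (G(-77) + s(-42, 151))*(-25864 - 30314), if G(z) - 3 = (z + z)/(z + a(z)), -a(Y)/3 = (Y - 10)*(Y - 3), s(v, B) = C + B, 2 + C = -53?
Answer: -116563563666/20957 ≈ -5.5620e+6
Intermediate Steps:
C = -55 (C = -2 - 53 = -55)
s(v, B) = -55 + B
a(Y) = -3*(-10 + Y)*(-3 + Y) (a(Y) = -3*(Y - 10)*(Y - 3) = -3*(-10 + Y)*(-3 + Y))
G(z) = 3 + 2*z/(-90 - 3*z² + 40*z) (G(z) = 3 + (z + z)/(z + (-90 - 3*z² + 39*z)) = 3 + (2*z)/(-90 - 3*z² + 40*z) = 3 + 2*z/(-90 - 3*z² + 40*z))
(G(-77) + s(-42, 151))*(-25864 - 30314) = ((270 - 122*(-77) + 9*(-77)²)/(90 - 40*(-77) + 3*(-77)²) + (-55 + 151))*(-25864 - 30314) = ((270 + 9394 + 9*5929)/(90 + 3080 + 3*5929) + 96)*(-56178) = ((270 + 9394 + 53361)/(90 + 3080 + 17787) + 96)*(-56178) = (63025/20957 + 96)*(-56178) = (2074897/20957)*(-56178) = -116563563666/20957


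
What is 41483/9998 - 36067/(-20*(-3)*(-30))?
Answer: 217633633/8998200 ≈ 24.186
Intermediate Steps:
41483/9998 - 36067/(-20*(-3)*(-30)) = 41483*(1/9998) - 36067/(60*(-30)) = 41483/9998 - 36067/(-1800) = 41483/9998 - 36067*(-1/1800) = 41483/9998 + 36067/1800 = 217633633/8998200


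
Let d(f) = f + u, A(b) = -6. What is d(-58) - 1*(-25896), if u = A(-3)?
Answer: 25832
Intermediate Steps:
u = -6
d(f) = -6 + f (d(f) = f - 6 = -6 + f)
d(-58) - 1*(-25896) = (-6 - 58) - 1*(-25896) = -64 + 25896 = 25832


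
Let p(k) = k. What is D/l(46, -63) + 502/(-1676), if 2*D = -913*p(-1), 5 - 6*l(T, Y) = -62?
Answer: 2278465/56146 ≈ 40.581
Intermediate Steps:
l(T, Y) = 67/6 (l(T, Y) = ⅚ - ⅙*(-62) = ⅚ + 31/3 = 67/6)
D = 913/2 (D = (-913*(-1))/2 = (½)*913 = 913/2 ≈ 456.50)
D/l(46, -63) + 502/(-1676) = 913/(2*(67/6)) + 502/(-1676) = (913/2)*(6/67) + 502*(-1/1676) = 2739/67 - 251/838 = 2278465/56146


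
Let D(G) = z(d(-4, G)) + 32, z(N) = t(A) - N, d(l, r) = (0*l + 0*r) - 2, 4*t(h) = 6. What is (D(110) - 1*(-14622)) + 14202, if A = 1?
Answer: 57719/2 ≈ 28860.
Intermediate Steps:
t(h) = 3/2 (t(h) = (¼)*6 = 3/2)
d(l, r) = -2 (d(l, r) = (0 + 0) - 2 = 0 - 2 = -2)
z(N) = 3/2 - N
D(G) = 71/2 (D(G) = (3/2 - 1*(-2)) + 32 = (3/2 + 2) + 32 = 7/2 + 32 = 71/2)
(D(110) - 1*(-14622)) + 14202 = (71/2 - 1*(-14622)) + 14202 = (71/2 + 14622) + 14202 = 29315/2 + 14202 = 57719/2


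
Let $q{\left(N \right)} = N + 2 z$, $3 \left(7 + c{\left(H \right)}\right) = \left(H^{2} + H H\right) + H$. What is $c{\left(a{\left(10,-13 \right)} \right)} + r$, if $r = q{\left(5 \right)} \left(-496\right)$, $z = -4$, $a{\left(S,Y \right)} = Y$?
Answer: $\frac{4768}{3} \approx 1589.3$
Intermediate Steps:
$c{\left(H \right)} = -7 + \frac{H}{3} + \frac{2 H^{2}}{3}$ ($c{\left(H \right)} = -7 + \frac{\left(H^{2} + H H\right) + H}{3} = -7 + \frac{\left(H^{2} + H^{2}\right) + H}{3} = -7 + \frac{2 H^{2} + H}{3} = -7 + \frac{H + 2 H^{2}}{3} = -7 + \left(\frac{H}{3} + \frac{2 H^{2}}{3}\right) = -7 + \frac{H}{3} + \frac{2 H^{2}}{3}$)
$q{\left(N \right)} = -8 + N$ ($q{\left(N \right)} = N + 2 \left(-4\right) = N - 8 = -8 + N$)
$r = 1488$ ($r = \left(-8 + 5\right) \left(-496\right) = \left(-3\right) \left(-496\right) = 1488$)
$c{\left(a{\left(10,-13 \right)} \right)} + r = \left(-7 + \frac{1}{3} \left(-13\right) + \frac{2 \left(-13\right)^{2}}{3}\right) + 1488 = \left(-7 - \frac{13}{3} + \frac{2}{3} \cdot 169\right) + 1488 = \left(-7 - \frac{13}{3} + \frac{338}{3}\right) + 1488 = \frac{304}{3} + 1488 = \frac{4768}{3}$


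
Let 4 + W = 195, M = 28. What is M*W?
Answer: 5348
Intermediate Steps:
W = 191 (W = -4 + 195 = 191)
M*W = 28*191 = 5348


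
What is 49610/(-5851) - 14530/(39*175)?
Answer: -84720656/7986615 ≈ -10.608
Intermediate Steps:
49610/(-5851) - 14530/(39*175) = 49610*(-1/5851) - 14530/6825 = -49610/5851 - 14530*1/6825 = -49610/5851 - 2906/1365 = -84720656/7986615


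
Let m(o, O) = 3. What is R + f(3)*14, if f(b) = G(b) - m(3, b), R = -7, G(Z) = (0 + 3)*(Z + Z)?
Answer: 203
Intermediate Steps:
G(Z) = 6*Z (G(Z) = 3*(2*Z) = 6*Z)
f(b) = -3 + 6*b (f(b) = 6*b - 1*3 = 6*b - 3 = -3 + 6*b)
R + f(3)*14 = -7 + (-3 + 6*3)*14 = -7 + (-3 + 18)*14 = -7 + 15*14 = -7 + 210 = 203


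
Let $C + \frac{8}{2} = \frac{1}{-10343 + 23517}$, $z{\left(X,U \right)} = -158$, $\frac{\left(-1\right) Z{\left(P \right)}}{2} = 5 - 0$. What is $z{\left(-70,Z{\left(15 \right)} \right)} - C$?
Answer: $- \frac{2028797}{13174} \approx -154.0$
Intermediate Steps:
$Z{\left(P \right)} = -10$ ($Z{\left(P \right)} = - 2 \left(5 - 0\right) = - 2 \left(5 + 0\right) = \left(-2\right) 5 = -10$)
$C = - \frac{52695}{13174}$ ($C = -4 + \frac{1}{-10343 + 23517} = -4 + \frac{1}{13174} = - \frac{52695}{13174} \approx -3.9999$)
$z{\left(-70,Z{\left(15 \right)} \right)} - C = -158 - - \frac{52695}{13174} = -158 + \frac{52695}{13174} = - \frac{2028797}{13174}$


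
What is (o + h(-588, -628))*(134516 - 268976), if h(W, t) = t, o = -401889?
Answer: 54122435820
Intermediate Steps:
(o + h(-588, -628))*(134516 - 268976) = (-401889 - 628)*(134516 - 268976) = -402517*(-134460) = 54122435820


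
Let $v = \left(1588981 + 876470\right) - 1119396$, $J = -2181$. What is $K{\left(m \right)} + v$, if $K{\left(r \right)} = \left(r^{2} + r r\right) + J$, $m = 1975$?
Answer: $9145124$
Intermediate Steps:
$K{\left(r \right)} = -2181 + 2 r^{2}$ ($K{\left(r \right)} = \left(r^{2} + r r\right) - 2181 = \left(r^{2} + r^{2}\right) - 2181 = 2 r^{2} - 2181 = -2181 + 2 r^{2}$)
$v = 1346055$ ($v = 2465451 - 1119396 = 1346055$)
$K{\left(m \right)} + v = \left(-2181 + 2 \cdot 1975^{2}\right) + 1346055 = \left(-2181 + 2 \cdot 3900625\right) + 1346055 = \left(-2181 + 7801250\right) + 1346055 = 7799069 + 1346055 = 9145124$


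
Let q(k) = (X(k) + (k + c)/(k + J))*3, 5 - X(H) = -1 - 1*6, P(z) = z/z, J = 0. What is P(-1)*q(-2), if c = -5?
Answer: 93/2 ≈ 46.500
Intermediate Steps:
P(z) = 1
X(H) = 12 (X(H) = 5 - (-1 - 1*6) = 5 - (-1 - 6) = 5 - 1*(-7) = 5 + 7 = 12)
q(k) = 36 + 3*(-5 + k)/k (q(k) = (12 + (k - 5)/(k + 0))*3 = (12 + (-5 + k)/k)*3 = 36 + 3*(-5 + k)/k)
P(-1)*q(-2) = 1*(39 - 15/(-2)) = 1*(39 - 15*(-½)) = 1*(39 + 15/2) = 1*(93/2) = 93/2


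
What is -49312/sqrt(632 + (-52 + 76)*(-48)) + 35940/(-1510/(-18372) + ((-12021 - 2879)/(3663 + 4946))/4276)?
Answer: 607665979112328/1382812601 + 12328*I*sqrt(130)/65 ≈ 4.3944e+5 + 2162.5*I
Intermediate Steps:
-49312/sqrt(632 + (-52 + 76)*(-48)) + 35940/(-1510/(-18372) + ((-12021 - 2879)/(3663 + 4946))/4276) = -49312/sqrt(632 + 24*(-48)) + 35940/(-1510*(-1/18372) - 14900/8609*(1/4276)) = -49312/sqrt(632 - 1152) + 35940/(755/9186 - 14900*1/8609*(1/4276)) = -49312*(-I*sqrt(130)/260) + 35940/(755/9186 - 14900/8609*1/4276) = -49312*(-I*sqrt(130)/260) + 35940/(755/9186 - 3725/9203021) = -(-12328)*I*sqrt(130)/65 + 35940/(6914063005/84538950906) = 12328*I*sqrt(130)/65 + 35940*(84538950906/6914063005) = 12328*I*sqrt(130)/65 + 607665979112328/1382812601 = 607665979112328/1382812601 + 12328*I*sqrt(130)/65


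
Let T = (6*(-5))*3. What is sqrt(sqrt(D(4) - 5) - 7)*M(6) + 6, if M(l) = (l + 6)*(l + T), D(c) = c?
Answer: 6 - 1008*sqrt(-7 + I) ≈ -184.01 - 2673.7*I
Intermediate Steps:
T = -90 (T = -30*3 = -90)
M(l) = (-90 + l)*(6 + l) (M(l) = (l + 6)*(l - 90) = (6 + l)*(-90 + l) = (-90 + l)*(6 + l))
sqrt(sqrt(D(4) - 5) - 7)*M(6) + 6 = sqrt(sqrt(4 - 5) - 7)*(-540 + 6**2 - 84*6) + 6 = sqrt(sqrt(-1) - 7)*(-540 + 36 - 504) + 6 = sqrt(I - 7)*(-1008) + 6 = sqrt(-7 + I)*(-1008) + 6 = -1008*sqrt(-7 + I) + 6 = 6 - 1008*sqrt(-7 + I)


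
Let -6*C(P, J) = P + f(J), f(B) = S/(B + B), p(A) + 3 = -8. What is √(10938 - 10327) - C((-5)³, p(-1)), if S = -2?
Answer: -229/11 + √611 ≈ 3.9002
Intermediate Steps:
p(A) = -11 (p(A) = -3 - 8 = -11)
f(B) = -1/B (f(B) = -2/(B + B) = -2*1/(2*B) = -1/B)
C(P, J) = -P/6 + 1/(6*J) (C(P, J) = -(P - 1/J)/6 = -P/6 + 1/(6*J))
√(10938 - 10327) - C((-5)³, p(-1)) = √(10938 - 10327) - (1 - 1*(-11)*(-5)³)/(6*(-11)) = √611 - (-1)*(1 - 1*(-11)*(-125))/(6*11) = √611 - (-1)*(1 - 1375)/(6*11) = √611 - (-1)*(-1374)/(6*11) = √611 - 1*229/11 = √611 - 229/11 = -229/11 + √611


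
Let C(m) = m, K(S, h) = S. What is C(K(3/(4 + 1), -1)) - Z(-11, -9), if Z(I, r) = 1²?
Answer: -⅖ ≈ -0.40000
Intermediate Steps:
Z(I, r) = 1
C(K(3/(4 + 1), -1)) - Z(-11, -9) = 3/(4 + 1) - 1*1 = 3/5 - 1 = 3*(⅕) - 1 = ⅗ - 1 = -⅖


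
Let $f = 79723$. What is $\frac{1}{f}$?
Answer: $\frac{1}{79723} \approx 1.2543 \cdot 10^{-5}$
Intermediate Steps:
$\frac{1}{f} = \frac{1}{79723}$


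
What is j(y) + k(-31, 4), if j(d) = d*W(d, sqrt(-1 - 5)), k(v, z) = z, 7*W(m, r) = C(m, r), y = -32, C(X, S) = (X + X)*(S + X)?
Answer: -65508/7 + 2048*I*sqrt(6)/7 ≈ -9358.3 + 716.65*I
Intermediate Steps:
C(X, S) = 2*X*(S + X) (C(X, S) = (2*X)*(S + X) = 2*X*(S + X))
W(m, r) = 2*m*(m + r)/7 (W(m, r) = (2*m*(r + m))/7 = (2*m*(m + r))/7 = 2*m*(m + r)/7)
j(d) = 2*d**2*(d + I*sqrt(6))/7 (j(d) = d*(2*d*(d + sqrt(-1 - 5))/7) = d*(2*d*(d + sqrt(-6))/7) = d*(2*d*(d + I*sqrt(6))/7) = 2*d**2*(d + I*sqrt(6))/7)
j(y) + k(-31, 4) = (2/7)*(-32)**2*(-32 + I*sqrt(6)) + 4 = (2/7)*1024*(-32 + I*sqrt(6)) + 4 = (-65536/7 + 2048*I*sqrt(6)/7) + 4 = -65508/7 + 2048*I*sqrt(6)/7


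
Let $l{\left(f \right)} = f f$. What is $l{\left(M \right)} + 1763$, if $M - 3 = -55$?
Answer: $4467$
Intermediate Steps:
$M = -52$ ($M = 3 - 55 = -52$)
$l{\left(f \right)} = f^{2}$
$l{\left(M \right)} + 1763 = \left(-52\right)^{2} + 1763 = 2704 + 1763 = 4467$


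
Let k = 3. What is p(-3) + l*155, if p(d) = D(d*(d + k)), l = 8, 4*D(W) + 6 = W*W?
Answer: 2477/2 ≈ 1238.5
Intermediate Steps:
D(W) = -3/2 + W²/4 (D(W) = -3/2 + (W*W)/4 = -3/2 + W²/4)
p(d) = -3/2 + d²*(3 + d)²/4 (p(d) = -3/2 + (d*(d + 3))²/4 = -3/2 + (d*(3 + d))²/4 = -3/2 + (d²*(3 + d)²)/4 = -3/2 + d²*(3 + d)²/4)
p(-3) + l*155 = (-3/2 + (¼)*(-3)²*(3 - 3)²) + 8*155 = (-3/2 + (¼)*9*0²) + 1240 = (-3/2 + (¼)*9*0) + 1240 = (-3/2 + 0) + 1240 = -3/2 + 1240 = 2477/2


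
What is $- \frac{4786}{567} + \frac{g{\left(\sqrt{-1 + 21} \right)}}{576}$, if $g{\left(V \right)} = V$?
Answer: $- \frac{4786}{567} + \frac{\sqrt{5}}{288} \approx -8.4332$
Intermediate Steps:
$- \frac{4786}{567} + \frac{g{\left(\sqrt{-1 + 21} \right)}}{576} = - \frac{4786}{567} + \frac{\sqrt{-1 + 21}}{576} = \left(-4786\right) \frac{1}{567} + \sqrt{20} \cdot \frac{1}{576} = - \frac{4786}{567} + 2 \sqrt{5} \cdot \frac{1}{576} = - \frac{4786}{567} + \frac{\sqrt{5}}{288}$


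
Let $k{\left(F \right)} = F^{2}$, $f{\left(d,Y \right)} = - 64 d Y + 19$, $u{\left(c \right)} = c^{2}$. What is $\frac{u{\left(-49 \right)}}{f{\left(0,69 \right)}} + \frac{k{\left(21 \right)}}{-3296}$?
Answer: $\frac{7905317}{62624} \approx 126.23$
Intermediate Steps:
$f{\left(d,Y \right)} = 19 - 64 Y d$ ($f{\left(d,Y \right)} = - 64 Y d + 19 = 19 - 64 Y d$)
$\frac{u{\left(-49 \right)}}{f{\left(0,69 \right)}} + \frac{k{\left(21 \right)}}{-3296} = \frac{\left(-49\right)^{2}}{19 - 4416 \cdot 0} + \frac{21^{2}}{-3296} = \frac{2401}{19 + 0} + 441 \left(- \frac{1}{3296}\right) = \frac{2401}{19} - \frac{441}{3296} = \frac{7905317}{62624}$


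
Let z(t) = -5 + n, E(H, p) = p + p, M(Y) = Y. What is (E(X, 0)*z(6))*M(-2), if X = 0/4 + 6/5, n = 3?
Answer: 0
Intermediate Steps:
X = 6/5 (X = 0*(¼) + 6*(⅕) = 0 + 6/5 = 6/5 ≈ 1.2000)
E(H, p) = 2*p
z(t) = -2 (z(t) = -5 + 3 = -2)
(E(X, 0)*z(6))*M(-2) = ((2*0)*(-2))*(-2) = (0*(-2))*(-2) = 0*(-2) = 0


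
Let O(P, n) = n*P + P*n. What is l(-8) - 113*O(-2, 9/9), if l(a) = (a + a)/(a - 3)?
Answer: 4988/11 ≈ 453.45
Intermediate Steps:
O(P, n) = 2*P*n (O(P, n) = P*n + P*n = 2*P*n)
l(a) = 2*a/(-3 + a) (l(a) = (2*a)/(-3 + a) = 2*a/(-3 + a))
l(-8) - 113*O(-2, 9/9) = 2*(-8)/(-3 - 8) - 226*(-2)*9/9 = 2*(-8)/(-11) - 226*(-2)*9*(⅑) = 2*(-8)*(-1/11) - 226*(-2) = 16/11 - 113*(-4) = 16/11 + 452 = 4988/11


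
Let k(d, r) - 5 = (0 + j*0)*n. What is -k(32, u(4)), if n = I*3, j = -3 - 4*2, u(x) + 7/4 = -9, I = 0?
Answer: -5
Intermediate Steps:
u(x) = -43/4 (u(x) = -7/4 - 9 = -43/4)
j = -11 (j = -3 - 8 = -11)
n = 0 (n = 0*3 = 0)
k(d, r) = 5 (k(d, r) = 5 + (0 - 11*0)*0 = 5 + (0 + 0)*0 = 5 + 0*0 = 5 + 0 = 5)
-k(32, u(4)) = -1*5 = -5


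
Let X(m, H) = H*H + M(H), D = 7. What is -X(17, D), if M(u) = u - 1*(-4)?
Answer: -60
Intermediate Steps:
M(u) = 4 + u (M(u) = u + 4 = 4 + u)
X(m, H) = 4 + H + H² (X(m, H) = H*H + (4 + H) = H² + (4 + H) = 4 + H + H²)
-X(17, D) = -(4 + 7 + 7²) = -(4 + 7 + 49) = -1*60 = -60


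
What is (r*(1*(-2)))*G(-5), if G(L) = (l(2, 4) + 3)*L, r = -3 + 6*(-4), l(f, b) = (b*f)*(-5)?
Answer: 9990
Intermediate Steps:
l(f, b) = -5*b*f
r = -27 (r = -3 - 24 = -27)
G(L) = -37*L (G(L) = (-5*4*2 + 3)*L = (-40 + 3)*L = -37*L)
(r*(1*(-2)))*G(-5) = (-27*(-2))*(-37*(-5)) = -27*(-2)*185 = 54*185 = 9990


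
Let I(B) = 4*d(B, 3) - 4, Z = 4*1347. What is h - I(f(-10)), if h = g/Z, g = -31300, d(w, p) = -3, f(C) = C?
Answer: 13727/1347 ≈ 10.191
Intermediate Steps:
Z = 5388
I(B) = -16 (I(B) = 4*(-3) - 4 = -12 - 4 = -16)
h = -7825/1347 (h = -31300/5388 = -31300*1/5388 = -7825/1347 ≈ -5.8092)
h - I(f(-10)) = -7825/1347 - 1*(-16) = -7825/1347 + 16 = 13727/1347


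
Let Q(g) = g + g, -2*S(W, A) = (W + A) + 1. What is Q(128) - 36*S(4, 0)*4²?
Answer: 1696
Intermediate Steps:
S(W, A) = -½ - A/2 - W/2 (S(W, A) = -((W + A) + 1)/2 = -((A + W) + 1)/2 = -(1 + A + W)/2 = -½ - A/2 - W/2)
Q(g) = 2*g
Q(128) - 36*S(4, 0)*4² = 2*128 - 36*(-½ - ½*0 - ½*4)*4² = 256 - 36*(-½ + 0 - 2)*16 = 256 - 36*(-5/2)*16 = 256 - (-90)*16 = 256 - 1*(-1440) = 256 + 1440 = 1696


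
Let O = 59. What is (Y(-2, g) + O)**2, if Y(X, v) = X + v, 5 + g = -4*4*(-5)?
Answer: 17424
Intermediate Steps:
g = 75 (g = -5 - 4*4*(-5) = -5 - 16*(-5) = -5 + 80 = 75)
(Y(-2, g) + O)**2 = ((-2 + 75) + 59)**2 = (73 + 59)**2 = 132**2 = 17424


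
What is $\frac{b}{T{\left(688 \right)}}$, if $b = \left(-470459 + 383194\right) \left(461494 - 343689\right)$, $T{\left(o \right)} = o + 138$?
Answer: $- \frac{10280253325}{826} \approx -1.2446 \cdot 10^{7}$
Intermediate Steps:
$T{\left(o \right)} = 138 + o$
$b = -10280253325$ ($b = \left(-87265\right) 117805 = -10280253325$)
$\frac{b}{T{\left(688 \right)}} = - \frac{10280253325}{138 + 688} = - \frac{10280253325}{826}$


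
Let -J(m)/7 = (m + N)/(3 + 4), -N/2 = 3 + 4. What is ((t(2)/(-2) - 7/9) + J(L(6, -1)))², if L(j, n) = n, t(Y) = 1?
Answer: 61009/324 ≈ 188.30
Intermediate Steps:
N = -14 (N = -2*(3 + 4) = -2*7 = -14)
J(m) = 14 - m (J(m) = -7*(m - 14)/(3 + 4) = -7*(-14 + m)/7 = -7*(-2 + m/7) = 14 - m)
((t(2)/(-2) - 7/9) + J(L(6, -1)))² = ((1/(-2) - 7/9) + (14 - 1*(-1)))² = ((1*(-½) - 7*⅑) + (14 + 1))² = ((-½ - 7/9) + 15)² = (-23/18 + 15)² = (247/18)² = 61009/324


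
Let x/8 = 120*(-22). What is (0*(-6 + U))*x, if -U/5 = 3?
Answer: 0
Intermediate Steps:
U = -15 (U = -5*3 = -15)
x = -21120 (x = 8*(120*(-22)) = 8*(-2640) = -21120)
(0*(-6 + U))*x = (0*(-6 - 15))*(-21120) = (0*(-21))*(-21120) = 0*(-21120) = 0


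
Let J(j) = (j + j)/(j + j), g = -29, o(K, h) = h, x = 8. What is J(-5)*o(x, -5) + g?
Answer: -34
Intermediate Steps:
J(j) = 1 (J(j) = (2*j)/((2*j)) = (2*j)*(1/(2*j)) = 1)
J(-5)*o(x, -5) + g = 1*(-5) - 29 = -5 - 29 = -34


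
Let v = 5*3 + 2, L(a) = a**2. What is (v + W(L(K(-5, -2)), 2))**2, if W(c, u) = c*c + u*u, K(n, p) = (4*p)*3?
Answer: 110089249209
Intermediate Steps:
K(n, p) = 12*p
W(c, u) = c**2 + u**2
v = 17 (v = 15 + 2 = 17)
(v + W(L(K(-5, -2)), 2))**2 = (17 + (((12*(-2))**2)**2 + 2**2))**2 = (17 + (((-24)**2)**2 + 4))**2 = (17 + (576**2 + 4))**2 = (17 + (331776 + 4))**2 = (17 + 331780)**2 = 331797**2 = 110089249209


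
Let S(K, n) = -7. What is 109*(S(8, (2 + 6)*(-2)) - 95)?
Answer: -11118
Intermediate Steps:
109*(S(8, (2 + 6)*(-2)) - 95) = 109*(-7 - 95) = 109*(-102) = -11118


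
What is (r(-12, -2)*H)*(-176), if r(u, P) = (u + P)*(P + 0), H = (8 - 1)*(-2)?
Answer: 68992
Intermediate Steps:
H = -14 (H = 7*(-2) = -14)
r(u, P) = P*(P + u) (r(u, P) = (P + u)*P = P*(P + u))
(r(-12, -2)*H)*(-176) = (-2*(-2 - 12)*(-14))*(-176) = (-2*(-14)*(-14))*(-176) = (28*(-14))*(-176) = -392*(-176) = 68992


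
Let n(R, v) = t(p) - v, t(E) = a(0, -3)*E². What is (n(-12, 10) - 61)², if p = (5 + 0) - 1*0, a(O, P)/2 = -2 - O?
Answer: 29241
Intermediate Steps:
a(O, P) = -4 - 2*O (a(O, P) = 2*(-2 - O) = -4 - 2*O)
p = 5 (p = 5 + 0 = 5)
t(E) = -4*E² (t(E) = (-4 - 2*0)*E² = (-4 + 0)*E² = -4*E²)
n(R, v) = -100 - v (n(R, v) = -4*5² - v = -4*25 - v = -100 - v)
(n(-12, 10) - 61)² = ((-100 - 1*10) - 61)² = ((-100 - 10) - 61)² = (-110 - 61)² = (-171)² = 29241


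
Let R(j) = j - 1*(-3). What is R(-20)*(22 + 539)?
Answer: -9537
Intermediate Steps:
R(j) = 3 + j (R(j) = j + 3 = 3 + j)
R(-20)*(22 + 539) = (3 - 20)*(22 + 539) = -17*561 = -9537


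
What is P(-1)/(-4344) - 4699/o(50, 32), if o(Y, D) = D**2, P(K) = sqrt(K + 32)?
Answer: -4699/1024 - sqrt(31)/4344 ≈ -4.5901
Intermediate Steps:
P(K) = sqrt(32 + K)
P(-1)/(-4344) - 4699/o(50, 32) = sqrt(32 - 1)/(-4344) - 4699/(32**2) = sqrt(31)*(-1/4344) - 4699/1024 = -sqrt(31)/4344 - 4699*1/1024 = -sqrt(31)/4344 - 4699/1024 = -4699/1024 - sqrt(31)/4344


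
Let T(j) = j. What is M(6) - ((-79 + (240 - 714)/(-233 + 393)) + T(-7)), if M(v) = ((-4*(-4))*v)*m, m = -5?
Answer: -31283/80 ≈ -391.04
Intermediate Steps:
M(v) = -80*v (M(v) = ((-4*(-4))*v)*(-5) = (16*v)*(-5) = -80*v)
M(6) - ((-79 + (240 - 714)/(-233 + 393)) + T(-7)) = -80*6 - ((-79 + (240 - 714)/(-233 + 393)) - 7) = -480 - ((-79 - 474/160) - 7) = -480 - ((-79 - 474*1/160) - 7) = -480 - ((-79 - 237/80) - 7) = -480 - (-6557/80 - 7) = -480 - 1*(-7117/80) = -480 + 7117/80 = -31283/80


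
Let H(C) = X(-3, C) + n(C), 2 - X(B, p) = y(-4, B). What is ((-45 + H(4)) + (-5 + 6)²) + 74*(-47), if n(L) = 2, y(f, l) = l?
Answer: -3515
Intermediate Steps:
X(B, p) = 2 - B
H(C) = 7 (H(C) = (2 - 1*(-3)) + 2 = (2 + 3) + 2 = 5 + 2 = 7)
((-45 + H(4)) + (-5 + 6)²) + 74*(-47) = ((-45 + 7) + (-5 + 6)²) + 74*(-47) = (-38 + 1²) - 3478 = (-38 + 1) - 3478 = -37 - 3478 = -3515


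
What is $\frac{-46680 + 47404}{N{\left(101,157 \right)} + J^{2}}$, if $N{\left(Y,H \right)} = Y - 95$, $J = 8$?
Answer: $\frac{362}{35} \approx 10.343$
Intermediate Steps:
$N{\left(Y,H \right)} = -95 + Y$
$\frac{-46680 + 47404}{N{\left(101,157 \right)} + J^{2}} = \frac{-46680 + 47404}{\left(-95 + 101\right) + 8^{2}} = \frac{724}{6 + 64} = \frac{724}{70} = 724 \cdot \frac{1}{70} = \frac{362}{35}$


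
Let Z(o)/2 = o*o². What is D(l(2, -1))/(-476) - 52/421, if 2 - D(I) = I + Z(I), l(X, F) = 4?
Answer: 14989/100198 ≈ 0.14959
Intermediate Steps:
Z(o) = 2*o³ (Z(o) = 2*(o*o²) = 2*o³)
D(I) = 2 - I - 2*I³ (D(I) = 2 - (I + 2*I³) = 2 + (-I - 2*I³) = 2 - I - 2*I³)
D(l(2, -1))/(-476) - 52/421 = (2 - 1*4 - 2*4³)/(-476) - 52/421 = (2 - 4 - 2*64)*(-1/476) - 52*1/421 = (2 - 4 - 128)*(-1/476) - 52/421 = -130*(-1/476) - 52/421 = 65/238 - 52/421 = 14989/100198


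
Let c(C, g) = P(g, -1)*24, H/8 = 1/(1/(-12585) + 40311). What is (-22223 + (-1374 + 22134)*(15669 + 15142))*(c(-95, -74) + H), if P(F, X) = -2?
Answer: -7787611739827982412/253656967 ≈ -3.0701e+10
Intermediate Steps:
H = 50340/253656967 (H = 8/(1/(-12585) + 40311) = 8/(-1/12585 + 40311) = 8/(507313934/12585) = 8*(12585/507313934) = 50340/253656967 ≈ 0.00019846)
c(C, g) = -48 (c(C, g) = -2*24 = -48)
(-22223 + (-1374 + 22134)*(15669 + 15142))*(c(-95, -74) + H) = (-22223 + (-1374 + 22134)*(15669 + 15142))*(-48 + 50340/253656967) = (-22223 + 20760*30811)*(-12175484076/253656967) = (-22223 + 639636360)*(-12175484076/253656967) = 639614137*(-12175484076/253656967) = -7787611739827982412/253656967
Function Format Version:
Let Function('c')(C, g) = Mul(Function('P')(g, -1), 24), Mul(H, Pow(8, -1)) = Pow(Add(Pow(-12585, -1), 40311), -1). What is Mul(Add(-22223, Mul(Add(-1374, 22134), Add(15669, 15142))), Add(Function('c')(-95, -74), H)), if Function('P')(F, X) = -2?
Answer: Rational(-7787611739827982412, 253656967) ≈ -3.0701e+10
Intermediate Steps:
H = Rational(50340, 253656967) (H = Mul(8, Pow(Add(Pow(-12585, -1), 40311), -1)) = Mul(8, Pow(Add(Rational(-1, 12585), 40311), -1)) = Mul(8, Pow(Rational(507313934, 12585), -1)) = Mul(8, Rational(12585, 507313934)) = Rational(50340, 253656967) ≈ 0.00019846)
Function('c')(C, g) = -48 (Function('c')(C, g) = Mul(-2, 24) = -48)
Mul(Add(-22223, Mul(Add(-1374, 22134), Add(15669, 15142))), Add(Function('c')(-95, -74), H)) = Mul(Add(-22223, Mul(Add(-1374, 22134), Add(15669, 15142))), Add(-48, Rational(50340, 253656967))) = Mul(Add(-22223, Mul(20760, 30811)), Rational(-12175484076, 253656967)) = Mul(Add(-22223, 639636360), Rational(-12175484076, 253656967)) = Mul(639614137, Rational(-12175484076, 253656967)) = Rational(-7787611739827982412, 253656967)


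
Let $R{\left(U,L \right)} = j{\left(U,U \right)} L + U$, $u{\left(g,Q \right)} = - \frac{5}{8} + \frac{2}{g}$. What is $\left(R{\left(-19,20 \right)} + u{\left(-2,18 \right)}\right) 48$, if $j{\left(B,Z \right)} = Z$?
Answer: $-19230$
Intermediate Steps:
$u{\left(g,Q \right)} = - \frac{5}{8} + \frac{2}{g}$ ($u{\left(g,Q \right)} = \left(-5\right) \frac{1}{8} + \frac{2}{g} = - \frac{5}{8} + \frac{2}{g}$)
$R{\left(U,L \right)} = U + L U$ ($R{\left(U,L \right)} = U L + U = L U + U = U + L U$)
$\left(R{\left(-19,20 \right)} + u{\left(-2,18 \right)}\right) 48 = \left(- 19 \left(1 + 20\right) + \left(- \frac{5}{8} + \frac{2}{-2}\right)\right) 48 = \left(\left(-19\right) 21 + \left(- \frac{5}{8} + 2 \left(- \frac{1}{2}\right)\right)\right) 48 = \left(-399 - \frac{13}{8}\right) 48 = \left(- \frac{3205}{8}\right) 48 = -19230$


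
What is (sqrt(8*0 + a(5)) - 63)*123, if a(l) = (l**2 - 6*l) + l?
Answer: -7749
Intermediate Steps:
a(l) = l**2 - 5*l
(sqrt(8*0 + a(5)) - 63)*123 = (sqrt(8*0 + 5*(-5 + 5)) - 63)*123 = (sqrt(0 + 5*0) - 63)*123 = (sqrt(0 + 0) - 63)*123 = (sqrt(0) - 63)*123 = (0 - 63)*123 = -63*123 = -7749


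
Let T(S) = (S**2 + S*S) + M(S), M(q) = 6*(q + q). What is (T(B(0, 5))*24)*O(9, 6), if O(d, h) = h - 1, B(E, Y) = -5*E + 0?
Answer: 0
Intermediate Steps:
M(q) = 12*q (M(q) = 6*(2*q) = 12*q)
B(E, Y) = -5*E
O(d, h) = -1 + h
T(S) = 2*S**2 + 12*S (T(S) = (S**2 + S*S) + 12*S = (S**2 + S**2) + 12*S = 2*S**2 + 12*S)
(T(B(0, 5))*24)*O(9, 6) = ((2*(-5*0)*(6 - 5*0))*24)*(-1 + 6) = ((2*0*(6 + 0))*24)*5 = ((2*0*6)*24)*5 = (0*24)*5 = 0*5 = 0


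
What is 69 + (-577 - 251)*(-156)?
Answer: 129237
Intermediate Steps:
69 + (-577 - 251)*(-156) = 69 - 828*(-156) = 69 + 129168 = 129237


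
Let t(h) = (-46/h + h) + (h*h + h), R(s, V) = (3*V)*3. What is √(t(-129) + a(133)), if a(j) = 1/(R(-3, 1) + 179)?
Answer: √2409007503459/12126 ≈ 128.00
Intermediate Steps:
R(s, V) = 9*V
a(j) = 1/188 (a(j) = 1/(9*1 + 179) = 1/(9 + 179) = 1/188)
t(h) = h² - 46/h + 2*h (t(h) = (h - 46/h) + (h² + h) = (h - 46/h) + (h + h²) = h² - 46/h + 2*h)
√(t(-129) + a(133)) = √((-46 + (-129)²*(2 - 129))/(-129) + 1/188) = √(-(-46 + 16641*(-127))/129 + 1/188) = √(-(-46 - 2113407)/129 + 1/188) = √(-1/129*(-2113453) + 1/188) = √(2113453/129 + 1/188) = √(397329293/24252) = √2409007503459/12126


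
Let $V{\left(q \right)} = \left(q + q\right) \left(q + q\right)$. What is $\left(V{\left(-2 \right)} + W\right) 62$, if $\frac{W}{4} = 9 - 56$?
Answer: $-10664$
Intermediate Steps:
$W = -188$ ($W = 4 \left(9 - 56\right) = 4 \left(-47\right) = -188$)
$V{\left(q \right)} = 4 q^{2}$ ($V{\left(q \right)} = 2 q 2 q = 4 q^{2}$)
$\left(V{\left(-2 \right)} + W\right) 62 = \left(4 \left(-2\right)^{2} - 188\right) 62 = \left(4 \cdot 4 - 188\right) 62 = \left(16 - 188\right) 62 = \left(-172\right) 62 = -10664$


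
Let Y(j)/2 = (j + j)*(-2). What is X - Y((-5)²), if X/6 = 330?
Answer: 2180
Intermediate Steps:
X = 1980 (X = 6*330 = 1980)
Y(j) = -8*j (Y(j) = 2*((j + j)*(-2)) = 2*((2*j)*(-2)) = 2*(-4*j) = -8*j)
X - Y((-5)²) = 1980 - (-8)*(-5)² = 1980 - (-8)*25 = 1980 - 1*(-200) = 1980 + 200 = 2180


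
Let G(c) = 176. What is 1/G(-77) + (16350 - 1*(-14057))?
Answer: 5351633/176 ≈ 30407.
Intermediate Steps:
1/G(-77) + (16350 - 1*(-14057)) = 1/176 + (16350 - 1*(-14057)) = 1/176 + (16350 + 14057) = 1/176 + 30407 = 5351633/176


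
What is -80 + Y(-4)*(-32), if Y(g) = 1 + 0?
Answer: -112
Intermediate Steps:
Y(g) = 1
-80 + Y(-4)*(-32) = -80 + 1*(-32) = -80 - 32 = -112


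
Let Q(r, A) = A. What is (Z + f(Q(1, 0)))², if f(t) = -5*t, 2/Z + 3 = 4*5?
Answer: 4/289 ≈ 0.013841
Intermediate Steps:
Z = 2/17 (Z = 2/(-3 + 4*5) = 2/(-3 + 20) = 2/17 ≈ 0.11765)
(Z + f(Q(1, 0)))² = (2/17 - 5*0)² = (2/17 + 0)² = (2/17)² = 4/289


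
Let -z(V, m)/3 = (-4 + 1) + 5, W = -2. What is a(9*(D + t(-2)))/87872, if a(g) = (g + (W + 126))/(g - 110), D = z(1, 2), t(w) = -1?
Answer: -61/15201856 ≈ -4.0127e-6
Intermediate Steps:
z(V, m) = -6 (z(V, m) = -3*((-4 + 1) + 5) = -3*(-3 + 5) = -3*2 = -6)
D = -6
a(g) = (124 + g)/(-110 + g) (a(g) = (g + (-2 + 126))/(g - 110) = (g + 124)/(-110 + g) = (124 + g)/(-110 + g))
a(9*(D + t(-2)))/87872 = ((124 + 9*(-6 - 1))/(-110 + 9*(-6 - 1)))/87872 = ((124 + 9*(-7))/(-110 + 9*(-7)))*(1/87872) = ((124 - 63)/(-110 - 63))*(1/87872) = (61/(-173))*(1/87872) = -1/173*61*(1/87872) = -61/173*1/87872 = -61/15201856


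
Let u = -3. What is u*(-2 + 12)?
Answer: -30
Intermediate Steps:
u*(-2 + 12) = -3*(-2 + 12) = -3*10 = -30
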